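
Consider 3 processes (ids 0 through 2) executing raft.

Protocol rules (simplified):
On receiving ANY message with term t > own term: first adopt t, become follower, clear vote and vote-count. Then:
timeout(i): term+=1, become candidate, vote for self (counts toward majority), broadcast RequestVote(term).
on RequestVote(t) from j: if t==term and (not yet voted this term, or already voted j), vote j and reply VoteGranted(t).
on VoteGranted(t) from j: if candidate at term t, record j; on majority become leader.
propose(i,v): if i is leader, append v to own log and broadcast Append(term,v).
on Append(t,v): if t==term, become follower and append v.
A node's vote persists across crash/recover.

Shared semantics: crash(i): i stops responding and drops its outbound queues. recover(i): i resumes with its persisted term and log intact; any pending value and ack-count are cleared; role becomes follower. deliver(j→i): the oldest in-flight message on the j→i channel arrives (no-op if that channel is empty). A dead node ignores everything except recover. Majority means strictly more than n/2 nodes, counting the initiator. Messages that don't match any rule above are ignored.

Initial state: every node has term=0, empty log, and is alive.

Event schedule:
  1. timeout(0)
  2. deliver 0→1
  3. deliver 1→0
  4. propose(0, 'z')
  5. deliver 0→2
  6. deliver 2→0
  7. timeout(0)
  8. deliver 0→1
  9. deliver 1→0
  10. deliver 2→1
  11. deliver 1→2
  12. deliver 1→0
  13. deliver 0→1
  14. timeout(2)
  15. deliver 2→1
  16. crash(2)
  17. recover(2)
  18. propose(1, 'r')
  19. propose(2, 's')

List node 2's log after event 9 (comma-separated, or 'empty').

[1] timeout(0) → N0(cand t1 [-])
[2] deliver 0→1 → N1(foll t1 [-])
[3] deliver 1→0 → N0(lead t1 [-])
[4] propose(0,'z') → N0(lead t1 [z])
[5] deliver 0→2 → N2(foll t1 [-])
[6] deliver 2→0 → ∅
[7] timeout(0) → N0(cand t2 [z])
[8] deliver 0→1 → N1(foll t1 [z])
[9] deliver 1→0 → ∅

empty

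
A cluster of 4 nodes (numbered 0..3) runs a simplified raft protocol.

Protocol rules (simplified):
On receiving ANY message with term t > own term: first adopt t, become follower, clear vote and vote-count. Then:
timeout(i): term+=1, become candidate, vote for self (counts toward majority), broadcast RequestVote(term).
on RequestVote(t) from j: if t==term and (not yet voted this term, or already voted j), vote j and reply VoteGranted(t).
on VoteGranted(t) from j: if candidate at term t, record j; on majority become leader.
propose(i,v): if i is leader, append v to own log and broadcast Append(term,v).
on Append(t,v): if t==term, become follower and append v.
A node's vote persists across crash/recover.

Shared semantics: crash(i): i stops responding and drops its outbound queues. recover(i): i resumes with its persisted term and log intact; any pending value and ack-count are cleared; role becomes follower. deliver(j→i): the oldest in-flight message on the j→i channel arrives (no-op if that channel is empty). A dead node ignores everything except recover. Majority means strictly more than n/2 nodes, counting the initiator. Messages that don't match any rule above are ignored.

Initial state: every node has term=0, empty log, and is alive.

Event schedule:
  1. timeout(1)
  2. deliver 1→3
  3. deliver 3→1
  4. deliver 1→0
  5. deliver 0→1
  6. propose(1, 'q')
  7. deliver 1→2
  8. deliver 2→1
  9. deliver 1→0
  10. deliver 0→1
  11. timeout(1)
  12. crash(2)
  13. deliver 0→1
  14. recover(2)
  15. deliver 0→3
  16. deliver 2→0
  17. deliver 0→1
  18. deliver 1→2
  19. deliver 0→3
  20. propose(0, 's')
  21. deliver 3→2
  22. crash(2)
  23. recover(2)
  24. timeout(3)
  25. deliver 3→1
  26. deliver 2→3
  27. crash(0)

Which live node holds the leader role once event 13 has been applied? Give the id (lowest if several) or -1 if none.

e1 timeout(1): 1[cand,t=1,-]
e2 deliver 1→3: 3[foll,t=1,-]
e3 deliver 3→1: ·
e4 deliver 1→0: 0[foll,t=1,-]
e5 deliver 0→1: 1[lead,t=1,-]
e6 propose(1,'q'): 1[lead,t=1,q]
e7 deliver 1→2: 2[foll,t=1,-]
e8 deliver 2→1: ·
e9 deliver 1→0: 0[foll,t=1,q]
e10 deliver 0→1: ·
e11 timeout(1): 1[cand,t=2,q]
e12 crash(2): 2[✗foll,t=1,-]
e13 deliver 0→1: ·

-1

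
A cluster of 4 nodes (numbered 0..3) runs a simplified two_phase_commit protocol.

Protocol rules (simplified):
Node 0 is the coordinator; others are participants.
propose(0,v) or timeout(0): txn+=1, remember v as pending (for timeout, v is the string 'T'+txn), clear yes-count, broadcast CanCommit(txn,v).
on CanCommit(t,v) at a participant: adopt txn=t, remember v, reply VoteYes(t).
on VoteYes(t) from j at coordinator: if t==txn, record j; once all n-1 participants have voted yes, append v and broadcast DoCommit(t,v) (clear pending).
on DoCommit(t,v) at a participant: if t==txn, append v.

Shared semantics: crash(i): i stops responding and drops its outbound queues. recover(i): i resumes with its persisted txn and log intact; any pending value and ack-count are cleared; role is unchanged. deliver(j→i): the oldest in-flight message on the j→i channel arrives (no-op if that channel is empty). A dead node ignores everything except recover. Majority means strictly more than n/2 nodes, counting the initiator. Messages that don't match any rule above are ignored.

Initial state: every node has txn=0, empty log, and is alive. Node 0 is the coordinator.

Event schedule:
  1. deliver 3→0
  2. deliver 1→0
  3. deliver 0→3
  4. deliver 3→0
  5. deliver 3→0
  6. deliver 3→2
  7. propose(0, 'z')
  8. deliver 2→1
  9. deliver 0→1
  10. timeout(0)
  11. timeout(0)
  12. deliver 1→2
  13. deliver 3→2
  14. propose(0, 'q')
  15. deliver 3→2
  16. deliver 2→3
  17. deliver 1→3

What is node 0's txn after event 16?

4

[1] deliver 3→0 → ∅
[2] deliver 1→0 → ∅
[3] deliver 0→3 → ∅
[4] deliver 3→0 → ∅
[5] deliver 3→0 → ∅
[6] deliver 3→2 → ∅
[7] propose(0,'z') → N0(coor t1 [-])
[8] deliver 2→1 → ∅
[9] deliver 0→1 → N1(part t1 [-])
[10] timeout(0) → N0(coor t2 [-])
[11] timeout(0) → N0(coor t3 [-])
[12] deliver 1→2 → ∅
[13] deliver 3→2 → ∅
[14] propose(0,'q') → N0(coor t4 [-])
[15] deliver 3→2 → ∅
[16] deliver 2→3 → ∅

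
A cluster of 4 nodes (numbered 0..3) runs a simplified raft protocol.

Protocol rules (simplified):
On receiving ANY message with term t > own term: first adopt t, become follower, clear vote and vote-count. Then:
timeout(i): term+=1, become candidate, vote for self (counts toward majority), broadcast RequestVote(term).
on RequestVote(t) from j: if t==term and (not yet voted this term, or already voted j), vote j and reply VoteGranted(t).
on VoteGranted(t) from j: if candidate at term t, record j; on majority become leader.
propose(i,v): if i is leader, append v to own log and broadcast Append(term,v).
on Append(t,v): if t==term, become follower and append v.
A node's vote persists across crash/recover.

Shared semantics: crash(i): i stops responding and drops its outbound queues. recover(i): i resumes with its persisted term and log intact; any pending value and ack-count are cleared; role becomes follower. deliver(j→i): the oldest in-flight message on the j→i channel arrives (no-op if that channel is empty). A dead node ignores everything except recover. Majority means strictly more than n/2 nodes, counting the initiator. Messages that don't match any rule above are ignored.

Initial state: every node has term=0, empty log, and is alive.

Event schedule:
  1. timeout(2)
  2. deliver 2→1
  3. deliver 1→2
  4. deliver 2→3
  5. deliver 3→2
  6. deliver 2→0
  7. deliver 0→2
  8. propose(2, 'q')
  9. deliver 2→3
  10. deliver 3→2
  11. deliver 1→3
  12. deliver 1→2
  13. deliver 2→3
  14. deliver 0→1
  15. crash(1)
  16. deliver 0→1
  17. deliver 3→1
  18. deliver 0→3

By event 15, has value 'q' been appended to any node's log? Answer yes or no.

yes

step 1 timeout(2): 2={cand,t=1,log=-}
step 2 deliver 2→1: 1={foll,t=1,log=-}
step 3 deliver 1→2: —
step 4 deliver 2→3: 3={foll,t=1,log=-}
step 5 deliver 3→2: 2={lead,t=1,log=-}
step 6 deliver 2→0: 0={foll,t=1,log=-}
step 7 deliver 0→2: —
step 8 propose(2,'q'): 2={lead,t=1,log=q}
step 9 deliver 2→3: 3={foll,t=1,log=q}
step 10 deliver 3→2: —
step 11 deliver 1→3: —
step 12 deliver 1→2: —
step 13 deliver 2→3: —
step 14 deliver 0→1: —
step 15 crash(1): 1={✗foll,t=1,log=-}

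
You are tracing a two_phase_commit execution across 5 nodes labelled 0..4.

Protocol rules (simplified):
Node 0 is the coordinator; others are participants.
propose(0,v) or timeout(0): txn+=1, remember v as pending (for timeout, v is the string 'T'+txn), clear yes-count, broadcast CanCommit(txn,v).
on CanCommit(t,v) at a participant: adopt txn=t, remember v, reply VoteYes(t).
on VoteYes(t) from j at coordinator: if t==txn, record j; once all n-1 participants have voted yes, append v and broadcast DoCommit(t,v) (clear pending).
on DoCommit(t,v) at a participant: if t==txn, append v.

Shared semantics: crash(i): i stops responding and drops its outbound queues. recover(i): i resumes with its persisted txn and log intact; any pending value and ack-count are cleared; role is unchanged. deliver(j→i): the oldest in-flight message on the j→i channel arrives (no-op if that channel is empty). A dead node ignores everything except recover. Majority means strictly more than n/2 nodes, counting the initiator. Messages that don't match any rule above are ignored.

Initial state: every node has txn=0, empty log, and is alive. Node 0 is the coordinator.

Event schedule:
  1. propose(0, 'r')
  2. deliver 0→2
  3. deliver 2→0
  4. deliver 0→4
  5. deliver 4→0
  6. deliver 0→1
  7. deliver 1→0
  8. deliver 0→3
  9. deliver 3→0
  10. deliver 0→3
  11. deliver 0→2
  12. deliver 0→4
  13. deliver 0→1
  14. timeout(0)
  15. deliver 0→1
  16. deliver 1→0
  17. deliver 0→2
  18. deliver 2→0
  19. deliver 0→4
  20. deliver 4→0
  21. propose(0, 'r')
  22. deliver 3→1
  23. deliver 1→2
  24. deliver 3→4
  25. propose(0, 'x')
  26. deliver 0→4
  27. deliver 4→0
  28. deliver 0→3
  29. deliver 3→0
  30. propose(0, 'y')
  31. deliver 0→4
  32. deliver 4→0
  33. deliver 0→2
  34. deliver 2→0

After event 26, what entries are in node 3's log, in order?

r

[1] propose(0,'r') → N0(coor t1 [-])
[2] deliver 0→2 → N2(part t1 [-])
[3] deliver 2→0 → ∅
[4] deliver 0→4 → N4(part t1 [-])
[5] deliver 4→0 → ∅
[6] deliver 0→1 → N1(part t1 [-])
[7] deliver 1→0 → ∅
[8] deliver 0→3 → N3(part t1 [-])
[9] deliver 3→0 → N0(coor t1 [r])
[10] deliver 0→3 → N3(part t1 [r])
[11] deliver 0→2 → N2(part t1 [r])
[12] deliver 0→4 → N4(part t1 [r])
[13] deliver 0→1 → N1(part t1 [r])
[14] timeout(0) → N0(coor t2 [r])
[15] deliver 0→1 → N1(part t2 [r])
[16] deliver 1→0 → ∅
[17] deliver 0→2 → N2(part t2 [r])
[18] deliver 2→0 → ∅
[19] deliver 0→4 → N4(part t2 [r])
[20] deliver 4→0 → ∅
[21] propose(0,'r') → N0(coor t3 [r])
[22] deliver 3→1 → ∅
[23] deliver 1→2 → ∅
[24] deliver 3→4 → ∅
[25] propose(0,'x') → N0(coor t4 [r])
[26] deliver 0→4 → N4(part t3 [r])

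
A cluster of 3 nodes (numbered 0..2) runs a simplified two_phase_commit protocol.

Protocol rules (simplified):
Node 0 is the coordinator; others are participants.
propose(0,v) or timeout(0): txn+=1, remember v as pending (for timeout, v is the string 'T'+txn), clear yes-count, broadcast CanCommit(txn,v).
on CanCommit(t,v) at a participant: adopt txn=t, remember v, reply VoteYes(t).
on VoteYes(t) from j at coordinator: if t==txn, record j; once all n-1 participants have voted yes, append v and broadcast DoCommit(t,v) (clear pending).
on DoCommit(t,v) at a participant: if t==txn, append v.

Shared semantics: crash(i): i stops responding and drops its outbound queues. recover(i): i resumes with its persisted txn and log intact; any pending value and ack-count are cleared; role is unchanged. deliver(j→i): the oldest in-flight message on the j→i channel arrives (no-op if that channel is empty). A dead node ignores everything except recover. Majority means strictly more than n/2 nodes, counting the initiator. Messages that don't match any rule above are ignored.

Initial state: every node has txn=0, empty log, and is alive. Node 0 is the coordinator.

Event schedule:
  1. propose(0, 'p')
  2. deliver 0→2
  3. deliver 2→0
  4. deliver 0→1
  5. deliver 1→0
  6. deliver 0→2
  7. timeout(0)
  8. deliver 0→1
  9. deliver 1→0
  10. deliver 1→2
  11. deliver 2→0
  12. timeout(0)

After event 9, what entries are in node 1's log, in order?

p

e1 propose(0,'p'): 0[coor,t=1,-]
e2 deliver 0→2: 2[part,t=1,-]
e3 deliver 2→0: ·
e4 deliver 0→1: 1[part,t=1,-]
e5 deliver 1→0: 0[coor,t=1,p]
e6 deliver 0→2: 2[part,t=1,p]
e7 timeout(0): 0[coor,t=2,p]
e8 deliver 0→1: 1[part,t=1,p]
e9 deliver 1→0: ·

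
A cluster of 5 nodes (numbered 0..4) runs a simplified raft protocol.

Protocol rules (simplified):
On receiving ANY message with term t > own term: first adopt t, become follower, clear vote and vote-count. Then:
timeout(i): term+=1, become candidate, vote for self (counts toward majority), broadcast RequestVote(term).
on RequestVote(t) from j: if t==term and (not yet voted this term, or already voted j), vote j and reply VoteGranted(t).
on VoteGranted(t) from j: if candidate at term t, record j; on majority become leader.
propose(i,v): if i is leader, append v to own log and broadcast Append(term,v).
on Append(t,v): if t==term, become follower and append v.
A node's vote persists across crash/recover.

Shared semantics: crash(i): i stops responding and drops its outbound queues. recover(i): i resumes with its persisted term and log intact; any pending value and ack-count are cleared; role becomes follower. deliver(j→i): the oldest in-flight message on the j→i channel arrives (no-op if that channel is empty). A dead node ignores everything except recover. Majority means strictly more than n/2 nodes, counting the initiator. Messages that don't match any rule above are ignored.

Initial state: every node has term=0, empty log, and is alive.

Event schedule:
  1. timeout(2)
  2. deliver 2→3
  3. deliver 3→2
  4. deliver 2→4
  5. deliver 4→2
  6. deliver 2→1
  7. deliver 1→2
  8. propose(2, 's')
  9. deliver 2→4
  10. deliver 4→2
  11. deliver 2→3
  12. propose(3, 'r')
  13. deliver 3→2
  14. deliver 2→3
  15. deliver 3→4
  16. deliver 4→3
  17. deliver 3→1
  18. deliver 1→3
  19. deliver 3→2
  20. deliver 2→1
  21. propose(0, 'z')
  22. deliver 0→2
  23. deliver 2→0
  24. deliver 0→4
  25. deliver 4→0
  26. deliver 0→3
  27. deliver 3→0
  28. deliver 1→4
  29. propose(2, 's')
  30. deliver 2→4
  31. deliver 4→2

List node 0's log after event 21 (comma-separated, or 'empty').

empty

[1] timeout(2) → N2(cand t1 [-])
[2] deliver 2→3 → N3(foll t1 [-])
[3] deliver 3→2 → ∅
[4] deliver 2→4 → N4(foll t1 [-])
[5] deliver 4→2 → N2(lead t1 [-])
[6] deliver 2→1 → N1(foll t1 [-])
[7] deliver 1→2 → ∅
[8] propose(2,'s') → N2(lead t1 [s])
[9] deliver 2→4 → N4(foll t1 [s])
[10] deliver 4→2 → ∅
[11] deliver 2→3 → N3(foll t1 [s])
[12] propose(3,'r') → ∅
[13] deliver 3→2 → ∅
[14] deliver 2→3 → ∅
[15] deliver 3→4 → ∅
[16] deliver 4→3 → ∅
[17] deliver 3→1 → ∅
[18] deliver 1→3 → ∅
[19] deliver 3→2 → ∅
[20] deliver 2→1 → N1(foll t1 [s])
[21] propose(0,'z') → ∅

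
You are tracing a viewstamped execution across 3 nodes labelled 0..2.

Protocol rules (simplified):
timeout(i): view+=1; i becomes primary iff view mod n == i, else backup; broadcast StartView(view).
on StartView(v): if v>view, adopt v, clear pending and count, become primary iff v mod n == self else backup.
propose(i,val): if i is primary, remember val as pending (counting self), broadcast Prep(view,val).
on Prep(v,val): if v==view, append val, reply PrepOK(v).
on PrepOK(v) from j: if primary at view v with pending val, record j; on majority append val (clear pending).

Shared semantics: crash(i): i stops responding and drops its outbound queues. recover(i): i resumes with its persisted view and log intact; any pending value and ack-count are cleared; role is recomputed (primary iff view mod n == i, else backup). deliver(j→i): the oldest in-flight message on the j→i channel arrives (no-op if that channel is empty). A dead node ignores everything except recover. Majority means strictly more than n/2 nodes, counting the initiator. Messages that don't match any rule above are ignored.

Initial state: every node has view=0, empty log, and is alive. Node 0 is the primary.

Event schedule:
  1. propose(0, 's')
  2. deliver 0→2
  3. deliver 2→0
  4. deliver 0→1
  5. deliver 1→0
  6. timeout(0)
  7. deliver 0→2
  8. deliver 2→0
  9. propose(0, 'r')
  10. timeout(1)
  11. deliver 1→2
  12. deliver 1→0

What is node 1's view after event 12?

step 1 propose(0,'s'): —
step 2 deliver 0→2: 2={back,v=0,log=s}
step 3 deliver 2→0: 0={prim,v=0,log=s}
step 4 deliver 0→1: 1={back,v=0,log=s}
step 5 deliver 1→0: —
step 6 timeout(0): 0={back,v=1,log=s}
step 7 deliver 0→2: 2={back,v=1,log=s}
step 8 deliver 2→0: —
step 9 propose(0,'r'): —
step 10 timeout(1): 1={prim,v=1,log=s}
step 11 deliver 1→2: —
step 12 deliver 1→0: —

1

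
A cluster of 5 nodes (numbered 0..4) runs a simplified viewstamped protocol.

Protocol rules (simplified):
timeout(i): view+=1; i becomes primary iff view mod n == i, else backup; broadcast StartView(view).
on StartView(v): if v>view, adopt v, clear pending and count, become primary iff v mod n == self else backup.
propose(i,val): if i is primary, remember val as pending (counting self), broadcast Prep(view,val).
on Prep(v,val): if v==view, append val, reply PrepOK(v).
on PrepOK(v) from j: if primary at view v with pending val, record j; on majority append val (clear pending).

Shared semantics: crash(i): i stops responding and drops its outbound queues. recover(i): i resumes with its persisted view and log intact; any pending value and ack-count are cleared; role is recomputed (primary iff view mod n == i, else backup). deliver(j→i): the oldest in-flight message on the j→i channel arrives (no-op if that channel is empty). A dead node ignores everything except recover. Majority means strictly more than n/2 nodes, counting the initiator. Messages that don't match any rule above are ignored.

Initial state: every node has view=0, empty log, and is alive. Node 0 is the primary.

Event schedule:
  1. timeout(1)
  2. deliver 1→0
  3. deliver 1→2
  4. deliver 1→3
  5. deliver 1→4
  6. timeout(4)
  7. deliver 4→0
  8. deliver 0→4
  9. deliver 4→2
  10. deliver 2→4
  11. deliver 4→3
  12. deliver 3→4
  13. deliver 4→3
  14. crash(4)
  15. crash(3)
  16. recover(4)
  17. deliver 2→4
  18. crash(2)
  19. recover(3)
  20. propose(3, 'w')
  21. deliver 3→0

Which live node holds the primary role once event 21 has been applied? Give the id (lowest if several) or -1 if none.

after 1 — timeout(1): n1:prim/v1/[-]
after 2 — deliver 1→0: n0:back/v1/[-]
after 3 — deliver 1→2: n2:back/v1/[-]
after 4 — deliver 1→3: n3:back/v1/[-]
after 5 — deliver 1→4: n4:back/v1/[-]
after 6 — timeout(4): n4:back/v2/[-]
after 7 — deliver 4→0: n0:back/v2/[-]
after 8 — deliver 0→4: ·
after 9 — deliver 4→2: n2:prim/v2/[-]
after 10 — deliver 2→4: ·
after 11 — deliver 4→3: n3:back/v2/[-]
after 12 — deliver 3→4: ·
after 13 — deliver 4→3: ·
after 14 — crash(4): n4:✗back/v2/[-]
after 15 — crash(3): n3:✗back/v2/[-]
after 16 — recover(4): n4:back/v2/[-]
after 17 — deliver 2→4: ·
after 18 — crash(2): n2:✗prim/v2/[-]
after 19 — recover(3): n3:back/v2/[-]
after 20 — propose(3,'w'): ·
after 21 — deliver 3→0: ·

1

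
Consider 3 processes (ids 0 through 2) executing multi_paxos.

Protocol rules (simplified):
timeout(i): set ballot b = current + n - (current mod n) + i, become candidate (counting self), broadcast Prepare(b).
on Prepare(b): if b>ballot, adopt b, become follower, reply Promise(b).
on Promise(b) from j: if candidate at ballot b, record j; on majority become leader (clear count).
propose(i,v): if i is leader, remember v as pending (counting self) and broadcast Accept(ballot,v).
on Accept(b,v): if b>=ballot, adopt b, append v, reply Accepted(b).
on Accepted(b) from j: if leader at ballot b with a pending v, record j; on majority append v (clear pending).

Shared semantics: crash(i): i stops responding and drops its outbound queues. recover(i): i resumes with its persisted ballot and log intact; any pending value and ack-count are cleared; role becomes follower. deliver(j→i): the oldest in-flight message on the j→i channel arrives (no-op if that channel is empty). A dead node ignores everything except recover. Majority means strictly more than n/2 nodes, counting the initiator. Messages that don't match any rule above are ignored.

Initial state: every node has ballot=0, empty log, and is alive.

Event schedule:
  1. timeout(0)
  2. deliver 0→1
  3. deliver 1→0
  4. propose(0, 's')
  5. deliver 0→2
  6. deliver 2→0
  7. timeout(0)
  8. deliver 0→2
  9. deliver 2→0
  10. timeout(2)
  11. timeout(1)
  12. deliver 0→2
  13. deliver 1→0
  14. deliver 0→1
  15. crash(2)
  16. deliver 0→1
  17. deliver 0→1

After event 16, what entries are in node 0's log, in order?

empty

e1 timeout(0): 0[cand,b=3,-]
e2 deliver 0→1: 1[foll,b=3,-]
e3 deliver 1→0: 0[lead,b=3,-]
e4 propose(0,'s'): ·
e5 deliver 0→2: 2[foll,b=3,-]
e6 deliver 2→0: ·
e7 timeout(0): 0[cand,b=6,-]
e8 deliver 0→2: 2[foll,b=3,s]
e9 deliver 2→0: ·
e10 timeout(2): 2[cand,b=8,s]
e11 timeout(1): 1[cand,b=7,-]
e12 deliver 0→2: ·
e13 deliver 1→0: 0[foll,b=7,-]
e14 deliver 0→1: ·
e15 crash(2): 2[✗cand,b=8,s]
e16 deliver 0→1: ·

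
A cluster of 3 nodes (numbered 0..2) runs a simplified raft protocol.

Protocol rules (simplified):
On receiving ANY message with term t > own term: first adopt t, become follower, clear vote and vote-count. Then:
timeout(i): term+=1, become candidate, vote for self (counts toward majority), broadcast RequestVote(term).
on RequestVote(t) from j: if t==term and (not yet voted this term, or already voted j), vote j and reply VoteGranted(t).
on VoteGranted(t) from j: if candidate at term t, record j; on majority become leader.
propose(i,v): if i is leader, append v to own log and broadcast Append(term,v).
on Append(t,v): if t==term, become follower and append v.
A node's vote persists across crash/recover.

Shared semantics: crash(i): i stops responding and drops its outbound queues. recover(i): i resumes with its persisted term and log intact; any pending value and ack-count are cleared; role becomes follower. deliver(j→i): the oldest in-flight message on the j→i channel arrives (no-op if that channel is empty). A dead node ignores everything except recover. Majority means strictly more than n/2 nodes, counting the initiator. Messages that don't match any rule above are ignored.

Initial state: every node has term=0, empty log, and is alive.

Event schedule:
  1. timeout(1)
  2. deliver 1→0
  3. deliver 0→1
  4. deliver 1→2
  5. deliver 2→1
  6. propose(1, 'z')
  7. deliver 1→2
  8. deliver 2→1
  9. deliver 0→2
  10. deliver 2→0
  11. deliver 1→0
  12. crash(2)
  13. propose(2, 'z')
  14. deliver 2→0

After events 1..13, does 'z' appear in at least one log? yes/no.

yes

[1] timeout(1) → N1(cand t1 [-])
[2] deliver 1→0 → N0(foll t1 [-])
[3] deliver 0→1 → N1(lead t1 [-])
[4] deliver 1→2 → N2(foll t1 [-])
[5] deliver 2→1 → ∅
[6] propose(1,'z') → N1(lead t1 [z])
[7] deliver 1→2 → N2(foll t1 [z])
[8] deliver 2→1 → ∅
[9] deliver 0→2 → ∅
[10] deliver 2→0 → ∅
[11] deliver 1→0 → N0(foll t1 [z])
[12] crash(2) → N2(✗foll t1 [z])
[13] propose(2,'z') → ∅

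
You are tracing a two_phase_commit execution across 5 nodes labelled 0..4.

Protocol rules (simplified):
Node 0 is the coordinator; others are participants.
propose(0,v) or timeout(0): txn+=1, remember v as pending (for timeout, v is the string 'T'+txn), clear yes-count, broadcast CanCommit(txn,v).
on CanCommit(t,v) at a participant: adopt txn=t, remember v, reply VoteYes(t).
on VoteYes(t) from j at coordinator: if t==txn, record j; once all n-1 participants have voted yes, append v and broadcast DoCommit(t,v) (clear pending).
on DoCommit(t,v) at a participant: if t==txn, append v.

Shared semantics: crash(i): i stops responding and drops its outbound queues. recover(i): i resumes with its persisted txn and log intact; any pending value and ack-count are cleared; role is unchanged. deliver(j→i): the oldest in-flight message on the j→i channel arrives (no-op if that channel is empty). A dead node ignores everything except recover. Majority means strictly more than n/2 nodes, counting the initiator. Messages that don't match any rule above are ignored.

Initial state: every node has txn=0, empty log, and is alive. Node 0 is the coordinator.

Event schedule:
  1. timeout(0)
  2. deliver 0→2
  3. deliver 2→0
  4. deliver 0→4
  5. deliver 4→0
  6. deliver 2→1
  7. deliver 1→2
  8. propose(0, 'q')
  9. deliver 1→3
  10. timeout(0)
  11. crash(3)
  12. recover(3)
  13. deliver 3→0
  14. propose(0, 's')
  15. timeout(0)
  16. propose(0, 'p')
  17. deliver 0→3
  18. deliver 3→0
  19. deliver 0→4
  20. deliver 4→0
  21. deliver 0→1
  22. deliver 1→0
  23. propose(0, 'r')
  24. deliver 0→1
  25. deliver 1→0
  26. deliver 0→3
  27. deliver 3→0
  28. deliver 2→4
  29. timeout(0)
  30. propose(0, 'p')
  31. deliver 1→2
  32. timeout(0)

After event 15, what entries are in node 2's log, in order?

empty

[1] timeout(0) → N0(coor t1 [-])
[2] deliver 0→2 → N2(part t1 [-])
[3] deliver 2→0 → ∅
[4] deliver 0→4 → N4(part t1 [-])
[5] deliver 4→0 → ∅
[6] deliver 2→1 → ∅
[7] deliver 1→2 → ∅
[8] propose(0,'q') → N0(coor t2 [-])
[9] deliver 1→3 → ∅
[10] timeout(0) → N0(coor t3 [-])
[11] crash(3) → N3(✗part t0 [-])
[12] recover(3) → N3(part t0 [-])
[13] deliver 3→0 → ∅
[14] propose(0,'s') → N0(coor t4 [-])
[15] timeout(0) → N0(coor t5 [-])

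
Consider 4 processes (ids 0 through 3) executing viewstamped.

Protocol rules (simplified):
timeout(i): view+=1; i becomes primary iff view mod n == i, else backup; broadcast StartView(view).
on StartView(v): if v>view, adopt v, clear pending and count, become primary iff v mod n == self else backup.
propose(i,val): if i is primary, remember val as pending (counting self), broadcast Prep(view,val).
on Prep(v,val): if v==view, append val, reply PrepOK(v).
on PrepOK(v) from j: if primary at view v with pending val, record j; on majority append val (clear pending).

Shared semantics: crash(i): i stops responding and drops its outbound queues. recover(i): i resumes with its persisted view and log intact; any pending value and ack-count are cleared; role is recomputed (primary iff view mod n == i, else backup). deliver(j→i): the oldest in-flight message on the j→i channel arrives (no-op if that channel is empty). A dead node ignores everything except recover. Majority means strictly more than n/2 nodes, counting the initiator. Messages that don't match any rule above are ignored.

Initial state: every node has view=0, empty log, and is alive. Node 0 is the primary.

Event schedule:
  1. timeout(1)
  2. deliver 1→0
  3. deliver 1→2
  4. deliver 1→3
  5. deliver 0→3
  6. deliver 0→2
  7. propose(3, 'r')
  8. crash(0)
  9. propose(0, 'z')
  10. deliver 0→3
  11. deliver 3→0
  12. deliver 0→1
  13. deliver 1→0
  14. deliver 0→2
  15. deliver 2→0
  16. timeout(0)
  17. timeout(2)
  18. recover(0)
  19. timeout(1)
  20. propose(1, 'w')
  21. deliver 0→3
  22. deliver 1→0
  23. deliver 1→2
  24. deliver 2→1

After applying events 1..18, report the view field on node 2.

2

after 1 — timeout(1): n1:prim/v1/[-]
after 2 — deliver 1→0: n0:back/v1/[-]
after 3 — deliver 1→2: n2:back/v1/[-]
after 4 — deliver 1→3: n3:back/v1/[-]
after 5 — deliver 0→3: ·
after 6 — deliver 0→2: ·
after 7 — propose(3,'r'): ·
after 8 — crash(0): n0:✗back/v1/[-]
after 9 — propose(0,'z'): ·
after 10 — deliver 0→3: ·
after 11 — deliver 3→0: ·
after 12 — deliver 0→1: ·
after 13 — deliver 1→0: ·
after 14 — deliver 0→2: ·
after 15 — deliver 2→0: ·
after 16 — timeout(0): ·
after 17 — timeout(2): n2:prim/v2/[-]
after 18 — recover(0): n0:back/v1/[-]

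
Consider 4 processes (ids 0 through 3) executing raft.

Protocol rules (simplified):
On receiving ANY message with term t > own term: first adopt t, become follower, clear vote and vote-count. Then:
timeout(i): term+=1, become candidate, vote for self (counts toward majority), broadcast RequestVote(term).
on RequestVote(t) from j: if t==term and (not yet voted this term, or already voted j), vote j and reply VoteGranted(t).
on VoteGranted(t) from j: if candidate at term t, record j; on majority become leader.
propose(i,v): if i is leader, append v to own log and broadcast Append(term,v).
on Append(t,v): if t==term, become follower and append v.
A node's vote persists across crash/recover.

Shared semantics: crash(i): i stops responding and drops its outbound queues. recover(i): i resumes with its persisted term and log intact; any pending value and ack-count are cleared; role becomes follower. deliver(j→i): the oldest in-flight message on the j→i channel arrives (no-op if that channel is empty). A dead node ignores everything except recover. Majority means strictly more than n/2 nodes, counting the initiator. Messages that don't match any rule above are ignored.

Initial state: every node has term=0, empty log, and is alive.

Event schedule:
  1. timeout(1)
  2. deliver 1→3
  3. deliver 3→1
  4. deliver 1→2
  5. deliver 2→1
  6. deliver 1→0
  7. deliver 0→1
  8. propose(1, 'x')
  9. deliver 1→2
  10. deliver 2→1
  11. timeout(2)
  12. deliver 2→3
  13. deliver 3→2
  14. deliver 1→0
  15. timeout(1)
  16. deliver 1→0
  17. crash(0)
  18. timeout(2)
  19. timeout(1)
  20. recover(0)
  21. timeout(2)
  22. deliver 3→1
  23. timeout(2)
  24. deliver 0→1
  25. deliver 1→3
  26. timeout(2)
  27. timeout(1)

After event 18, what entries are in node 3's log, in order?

after 1 — timeout(1): n1:cand/t1/[-]
after 2 — deliver 1→3: n3:foll/t1/[-]
after 3 — deliver 3→1: ·
after 4 — deliver 1→2: n2:foll/t1/[-]
after 5 — deliver 2→1: n1:lead/t1/[-]
after 6 — deliver 1→0: n0:foll/t1/[-]
after 7 — deliver 0→1: ·
after 8 — propose(1,'x'): n1:lead/t1/[x]
after 9 — deliver 1→2: n2:foll/t1/[x]
after 10 — deliver 2→1: ·
after 11 — timeout(2): n2:cand/t2/[x]
after 12 — deliver 2→3: n3:foll/t2/[-]
after 13 — deliver 3→2: ·
after 14 — deliver 1→0: n0:foll/t1/[x]
after 15 — timeout(1): n1:cand/t2/[x]
after 16 — deliver 1→0: n0:foll/t2/[x]
after 17 — crash(0): n0:✗foll/t2/[x]
after 18 — timeout(2): n2:cand/t3/[x]

empty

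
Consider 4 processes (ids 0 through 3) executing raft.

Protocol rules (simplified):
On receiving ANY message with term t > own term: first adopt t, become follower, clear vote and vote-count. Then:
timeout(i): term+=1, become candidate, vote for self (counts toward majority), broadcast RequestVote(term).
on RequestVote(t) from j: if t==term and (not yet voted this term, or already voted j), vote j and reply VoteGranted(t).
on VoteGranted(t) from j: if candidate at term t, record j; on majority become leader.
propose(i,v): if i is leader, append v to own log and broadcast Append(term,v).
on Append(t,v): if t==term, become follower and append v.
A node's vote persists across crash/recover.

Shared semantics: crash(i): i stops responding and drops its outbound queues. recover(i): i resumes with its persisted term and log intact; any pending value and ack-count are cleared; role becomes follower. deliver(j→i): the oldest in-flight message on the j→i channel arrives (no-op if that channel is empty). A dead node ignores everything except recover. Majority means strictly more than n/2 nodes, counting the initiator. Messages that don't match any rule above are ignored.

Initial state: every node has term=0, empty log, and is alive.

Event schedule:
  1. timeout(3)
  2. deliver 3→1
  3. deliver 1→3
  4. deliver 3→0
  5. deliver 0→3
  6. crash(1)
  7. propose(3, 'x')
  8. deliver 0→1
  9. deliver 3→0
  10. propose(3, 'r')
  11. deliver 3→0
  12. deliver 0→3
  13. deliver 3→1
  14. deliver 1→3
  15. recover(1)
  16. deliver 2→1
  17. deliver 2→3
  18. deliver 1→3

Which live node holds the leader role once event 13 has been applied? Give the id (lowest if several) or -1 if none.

[1] timeout(3) → N3(cand t1 [-])
[2] deliver 3→1 → N1(foll t1 [-])
[3] deliver 1→3 → ∅
[4] deliver 3→0 → N0(foll t1 [-])
[5] deliver 0→3 → N3(lead t1 [-])
[6] crash(1) → N1(✗foll t1 [-])
[7] propose(3,'x') → N3(lead t1 [x])
[8] deliver 0→1 → ∅
[9] deliver 3→0 → N0(foll t1 [x])
[10] propose(3,'r') → N3(lead t1 [x,r])
[11] deliver 3→0 → N0(foll t1 [x,r])
[12] deliver 0→3 → ∅
[13] deliver 3→1 → ∅

3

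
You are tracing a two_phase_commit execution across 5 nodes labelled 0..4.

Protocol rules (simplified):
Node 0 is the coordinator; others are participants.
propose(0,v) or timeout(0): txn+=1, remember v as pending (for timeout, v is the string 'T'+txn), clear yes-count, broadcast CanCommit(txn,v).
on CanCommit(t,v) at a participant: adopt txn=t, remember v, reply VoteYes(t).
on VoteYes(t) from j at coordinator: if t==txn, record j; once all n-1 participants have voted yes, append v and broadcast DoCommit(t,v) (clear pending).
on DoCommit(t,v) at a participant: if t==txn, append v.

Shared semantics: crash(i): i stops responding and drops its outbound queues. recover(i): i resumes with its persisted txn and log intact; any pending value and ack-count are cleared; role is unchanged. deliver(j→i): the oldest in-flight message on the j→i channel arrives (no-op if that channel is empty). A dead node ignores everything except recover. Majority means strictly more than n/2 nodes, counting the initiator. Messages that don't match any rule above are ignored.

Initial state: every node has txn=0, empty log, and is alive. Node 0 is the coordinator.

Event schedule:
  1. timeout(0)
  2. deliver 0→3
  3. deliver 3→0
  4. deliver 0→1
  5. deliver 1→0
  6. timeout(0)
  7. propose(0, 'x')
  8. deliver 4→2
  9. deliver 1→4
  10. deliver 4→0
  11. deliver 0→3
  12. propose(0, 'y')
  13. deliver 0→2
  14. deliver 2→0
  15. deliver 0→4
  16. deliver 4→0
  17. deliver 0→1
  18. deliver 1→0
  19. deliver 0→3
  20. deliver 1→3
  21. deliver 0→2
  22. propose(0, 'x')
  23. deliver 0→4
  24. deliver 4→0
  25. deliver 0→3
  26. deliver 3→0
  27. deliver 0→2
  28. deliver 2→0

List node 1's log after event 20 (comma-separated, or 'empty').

step 1 timeout(0): 0={coor,t=1,log=-}
step 2 deliver 0→3: 3={part,t=1,log=-}
step 3 deliver 3→0: —
step 4 deliver 0→1: 1={part,t=1,log=-}
step 5 deliver 1→0: —
step 6 timeout(0): 0={coor,t=2,log=-}
step 7 propose(0,'x'): 0={coor,t=3,log=-}
step 8 deliver 4→2: —
step 9 deliver 1→4: —
step 10 deliver 4→0: —
step 11 deliver 0→3: 3={part,t=2,log=-}
step 12 propose(0,'y'): 0={coor,t=4,log=-}
step 13 deliver 0→2: 2={part,t=1,log=-}
step 14 deliver 2→0: —
step 15 deliver 0→4: 4={part,t=1,log=-}
step 16 deliver 4→0: —
step 17 deliver 0→1: 1={part,t=2,log=-}
step 18 deliver 1→0: —
step 19 deliver 0→3: 3={part,t=3,log=-}
step 20 deliver 1→3: —

empty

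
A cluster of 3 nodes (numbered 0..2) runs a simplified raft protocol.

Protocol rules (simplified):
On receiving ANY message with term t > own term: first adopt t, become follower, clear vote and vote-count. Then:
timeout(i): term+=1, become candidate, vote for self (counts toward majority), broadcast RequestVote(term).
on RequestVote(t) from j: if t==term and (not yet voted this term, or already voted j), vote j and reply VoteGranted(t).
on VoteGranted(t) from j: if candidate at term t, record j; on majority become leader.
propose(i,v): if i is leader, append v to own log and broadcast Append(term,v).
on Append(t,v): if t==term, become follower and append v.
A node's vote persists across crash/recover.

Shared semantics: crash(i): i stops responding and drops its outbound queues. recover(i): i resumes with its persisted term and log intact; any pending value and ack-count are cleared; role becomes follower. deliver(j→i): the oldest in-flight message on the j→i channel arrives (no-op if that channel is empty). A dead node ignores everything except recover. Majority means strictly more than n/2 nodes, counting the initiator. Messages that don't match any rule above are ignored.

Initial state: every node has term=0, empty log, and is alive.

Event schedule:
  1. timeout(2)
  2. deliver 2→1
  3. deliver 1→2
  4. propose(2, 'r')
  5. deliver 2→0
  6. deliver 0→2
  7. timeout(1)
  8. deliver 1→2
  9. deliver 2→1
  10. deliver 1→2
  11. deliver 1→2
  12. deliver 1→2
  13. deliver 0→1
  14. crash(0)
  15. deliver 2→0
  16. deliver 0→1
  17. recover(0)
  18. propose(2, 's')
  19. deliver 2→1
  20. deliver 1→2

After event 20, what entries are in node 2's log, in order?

[1] timeout(2) → N2(cand t1 [-])
[2] deliver 2→1 → N1(foll t1 [-])
[3] deliver 1→2 → N2(lead t1 [-])
[4] propose(2,'r') → N2(lead t1 [r])
[5] deliver 2→0 → N0(foll t1 [-])
[6] deliver 0→2 → ∅
[7] timeout(1) → N1(cand t2 [-])
[8] deliver 1→2 → N2(foll t2 [r])
[9] deliver 2→1 → ∅
[10] deliver 1→2 → ∅
[11] deliver 1→2 → ∅
[12] deliver 1→2 → ∅
[13] deliver 0→1 → ∅
[14] crash(0) → N0(✗foll t1 [-])
[15] deliver 2→0 → ∅
[16] deliver 0→1 → ∅
[17] recover(0) → N0(foll t1 [-])
[18] propose(2,'s') → ∅
[19] deliver 2→1 → N1(lead t2 [-])
[20] deliver 1→2 → ∅

r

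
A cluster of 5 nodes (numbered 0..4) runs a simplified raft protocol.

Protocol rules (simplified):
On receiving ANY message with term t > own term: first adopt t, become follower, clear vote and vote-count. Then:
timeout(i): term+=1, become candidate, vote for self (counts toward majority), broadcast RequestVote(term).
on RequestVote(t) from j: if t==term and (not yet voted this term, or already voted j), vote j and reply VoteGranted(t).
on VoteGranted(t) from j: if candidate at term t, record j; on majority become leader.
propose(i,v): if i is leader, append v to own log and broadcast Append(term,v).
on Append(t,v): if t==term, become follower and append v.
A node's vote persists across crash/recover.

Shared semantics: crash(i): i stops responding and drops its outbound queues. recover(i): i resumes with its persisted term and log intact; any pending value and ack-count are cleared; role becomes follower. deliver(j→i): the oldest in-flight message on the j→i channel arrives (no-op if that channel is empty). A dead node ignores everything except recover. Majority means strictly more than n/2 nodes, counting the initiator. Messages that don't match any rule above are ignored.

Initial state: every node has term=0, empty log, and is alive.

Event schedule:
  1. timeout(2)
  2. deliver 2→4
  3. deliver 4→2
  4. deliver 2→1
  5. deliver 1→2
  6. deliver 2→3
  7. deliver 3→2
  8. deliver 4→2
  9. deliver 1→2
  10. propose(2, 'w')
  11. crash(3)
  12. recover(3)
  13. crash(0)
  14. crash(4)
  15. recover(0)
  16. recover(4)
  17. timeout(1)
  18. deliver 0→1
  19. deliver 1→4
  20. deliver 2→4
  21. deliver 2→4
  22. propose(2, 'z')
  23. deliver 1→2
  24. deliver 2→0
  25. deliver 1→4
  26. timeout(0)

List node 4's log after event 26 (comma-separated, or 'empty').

empty

[1] timeout(2) → N2(cand t1 [-])
[2] deliver 2→4 → N4(foll t1 [-])
[3] deliver 4→2 → ∅
[4] deliver 2→1 → N1(foll t1 [-])
[5] deliver 1→2 → N2(lead t1 [-])
[6] deliver 2→3 → N3(foll t1 [-])
[7] deliver 3→2 → ∅
[8] deliver 4→2 → ∅
[9] deliver 1→2 → ∅
[10] propose(2,'w') → N2(lead t1 [w])
[11] crash(3) → N3(✗foll t1 [-])
[12] recover(3) → N3(foll t1 [-])
[13] crash(0) → N0(✗foll t0 [-])
[14] crash(4) → N4(✗foll t1 [-])
[15] recover(0) → N0(foll t0 [-])
[16] recover(4) → N4(foll t1 [-])
[17] timeout(1) → N1(cand t2 [-])
[18] deliver 0→1 → ∅
[19] deliver 1→4 → N4(foll t2 [-])
[20] deliver 2→4 → ∅
[21] deliver 2→4 → ∅
[22] propose(2,'z') → N2(lead t1 [w,z])
[23] deliver 1→2 → N2(foll t2 [w,z])
[24] deliver 2→0 → N0(foll t1 [-])
[25] deliver 1→4 → ∅
[26] timeout(0) → N0(cand t2 [-])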